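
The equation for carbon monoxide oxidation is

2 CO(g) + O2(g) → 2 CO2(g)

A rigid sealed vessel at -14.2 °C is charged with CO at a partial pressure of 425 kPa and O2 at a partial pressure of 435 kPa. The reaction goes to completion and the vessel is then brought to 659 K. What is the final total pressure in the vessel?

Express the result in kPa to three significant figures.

At constant V, partial pressures at -14.2 °C are proportional to moles, so apply stoichiometry directly to pressures.
P(O2) required for 425 kPa of CO = (1/2) × 425 = 212.5 kPa; available 435 kPa, so CO is limiting.
P(O2) remaining = 435 − (1/2) × 425 = 222.5 kPa
P(gaseous products) = (2)/2 × 425 = 425.0 kPa
P_total at -14.2 °C = 222.5 + 425.0 = 647.5 kPa
Scaling to 659 K: P = 647.5 × 659/258.95 = 1648 kPa

1650 kPa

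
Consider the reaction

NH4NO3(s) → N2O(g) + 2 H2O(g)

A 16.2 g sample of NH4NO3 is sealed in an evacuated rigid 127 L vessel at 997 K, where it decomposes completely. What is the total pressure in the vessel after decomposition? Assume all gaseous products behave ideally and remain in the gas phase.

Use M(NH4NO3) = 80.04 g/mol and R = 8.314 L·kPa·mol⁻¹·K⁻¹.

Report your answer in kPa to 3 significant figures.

39.6 kPa

n(NH4NO3) = 16.2 / 80.04 = 0.2024 mol
n(gas produced) = (3/1) × 0.2024 = 0.6072 mol
P = nRT/V = 0.6072 × 8.314 × 997 / 127 = 39.63 kPa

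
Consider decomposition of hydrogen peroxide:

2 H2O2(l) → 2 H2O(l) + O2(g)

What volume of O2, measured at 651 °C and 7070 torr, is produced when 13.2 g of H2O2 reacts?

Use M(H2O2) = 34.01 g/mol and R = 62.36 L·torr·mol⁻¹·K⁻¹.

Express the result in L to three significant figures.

n(H2O2) = 13.20 / 34.01 = 0.3881 mol
n(O2) = (1/2) × 0.3881 = 0.1941 mol
V = nRT/P = 0.1941 × 62.36 × 924.15 / 7070 = 1.582 L

1.58 L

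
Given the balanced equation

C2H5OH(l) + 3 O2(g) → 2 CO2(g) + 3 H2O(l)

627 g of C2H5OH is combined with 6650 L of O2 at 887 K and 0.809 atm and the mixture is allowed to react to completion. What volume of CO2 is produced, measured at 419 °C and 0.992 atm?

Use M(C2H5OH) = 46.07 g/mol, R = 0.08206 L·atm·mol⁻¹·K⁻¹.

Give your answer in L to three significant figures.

1560 L

n(C2H5OH) = 627 / 46.07 = 13.61 mol
n(O2) = PV/RT = (0.809 × 6650) / (0.08206 × 887) = 73.91 mol
For 13.61 mol C2H5OH, stoichiometry requires (3/1) × 13.61 = 40.83 mol O2; 73.91 mol is available, so C2H5OH is limiting.
n(CO2) = (2/1) × 13.61 = 27.22 mol
V(CO2) = nRT/P = 27.22 × 0.08206 × 692.15 / 0.992 = 1559 L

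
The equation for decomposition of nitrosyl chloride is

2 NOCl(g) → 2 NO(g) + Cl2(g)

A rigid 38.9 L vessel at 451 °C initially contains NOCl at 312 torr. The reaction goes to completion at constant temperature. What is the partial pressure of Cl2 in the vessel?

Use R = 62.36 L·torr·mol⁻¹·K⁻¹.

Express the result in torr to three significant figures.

156 torr

n(NOCl)₀ = PV/RT = (312 × 38.9) / (62.36 × 724.15) = 0.2688 mol
n(Cl2) = (1/2) × 0.2688 = 0.1344 mol
P(Cl2) = nRT/V = 0.1344 × 62.36 × 724.15 / 38.9 = 156.0 torr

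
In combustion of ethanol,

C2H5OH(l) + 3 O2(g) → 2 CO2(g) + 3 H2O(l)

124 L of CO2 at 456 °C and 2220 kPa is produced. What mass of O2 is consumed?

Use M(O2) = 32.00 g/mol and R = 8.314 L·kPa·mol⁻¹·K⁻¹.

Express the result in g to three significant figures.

n(CO2) = PV/RT = (2220 × 124) / (8.314 × 729.15) = 45.41 mol
n(O2) = (3/2) × 45.41 = 68.11 mol
m(O2) = 68.11 × 32.00 = 2180 g

2180 g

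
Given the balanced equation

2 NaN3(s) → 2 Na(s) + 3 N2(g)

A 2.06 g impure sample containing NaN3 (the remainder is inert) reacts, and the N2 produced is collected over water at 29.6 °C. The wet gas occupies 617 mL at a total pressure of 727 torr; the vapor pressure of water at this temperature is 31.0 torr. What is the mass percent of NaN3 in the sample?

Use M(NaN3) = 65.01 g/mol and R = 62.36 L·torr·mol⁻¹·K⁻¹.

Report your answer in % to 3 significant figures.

47.9 %

P(N2) = 727 − 31.0 = 696.0 torr
n(N2) = PV/RT = (696.0 × 0.6170) / (62.36 × 302.75) = 0.02275 mol
n(NaN3) = (2/3) × 0.02275 = 0.01517 mol
m(NaN3) = 0.01517 × 65.01 = 0.9862 g
%NaN3 = 0.9862 / 2.06 × 100 = 47.87%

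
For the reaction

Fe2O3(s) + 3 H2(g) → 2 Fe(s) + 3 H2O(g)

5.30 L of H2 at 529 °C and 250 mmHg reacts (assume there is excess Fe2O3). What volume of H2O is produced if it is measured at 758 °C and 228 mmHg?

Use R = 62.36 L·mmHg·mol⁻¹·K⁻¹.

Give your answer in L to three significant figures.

n(H2) = PV/RT = (250 × 5.30) / (62.36 × 802.15) = 0.02649 mol
n(H2O) = (3/3) × 0.02649 = 0.02649 mol
V = nRT/P = 0.02649 × 62.36 × 1031.15 / 228 = 7.471 L

7.47 L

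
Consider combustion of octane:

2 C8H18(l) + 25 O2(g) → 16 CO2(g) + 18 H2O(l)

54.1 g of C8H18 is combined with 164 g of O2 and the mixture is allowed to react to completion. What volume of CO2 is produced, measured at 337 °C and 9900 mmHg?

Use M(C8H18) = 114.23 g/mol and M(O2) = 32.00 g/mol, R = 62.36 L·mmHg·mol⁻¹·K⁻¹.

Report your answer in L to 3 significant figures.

n(C8H18) = 54.1 / 114.23 = 0.4736 mol
n(O2) = 164 / 32.00 = 5.125 mol
For 0.4736 mol C8H18, stoichiometry requires (25/2) × 0.4736 = 5.920 mol O2; 5.125 mol is available, so O2 is limiting.
n(CO2) = (16/25) × 5.125 = 3.280 mol
V(CO2) = nRT/P = 3.280 × 62.36 × 610.15 / 9900 = 12.61 L

12.6 L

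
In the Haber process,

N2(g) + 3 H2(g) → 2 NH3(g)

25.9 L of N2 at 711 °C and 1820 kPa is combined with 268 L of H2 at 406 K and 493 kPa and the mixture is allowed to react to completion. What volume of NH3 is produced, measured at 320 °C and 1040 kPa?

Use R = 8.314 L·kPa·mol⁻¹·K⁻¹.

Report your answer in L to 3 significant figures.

54.6 L

n(N2) = PV/RT = (1820 × 25.9) / (8.314 × 984.15) = 5.761 mol
n(H2) = PV/RT = (493 × 268) / (8.314 × 406) = 39.14 mol
For 5.761 mol N2, stoichiometry requires (3/1) × 5.761 = 17.28 mol H2; 39.14 mol is available, so N2 is limiting.
n(NH3) = (2/1) × 5.761 = 11.52 mol
V(NH3) = nRT/P = 11.52 × 8.314 × 593.15 / 1040 = 54.63 L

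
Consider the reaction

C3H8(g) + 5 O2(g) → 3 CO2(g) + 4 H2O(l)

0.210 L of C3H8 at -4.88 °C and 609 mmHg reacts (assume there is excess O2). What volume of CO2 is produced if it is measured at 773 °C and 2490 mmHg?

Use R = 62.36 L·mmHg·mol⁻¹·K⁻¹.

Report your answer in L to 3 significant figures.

0.601 L

n(C3H8) = PV/RT = (609 × 0.210) / (62.36 × 268.27) = 0.007645 mol
n(CO2) = (3/1) × 0.007645 = 0.02294 mol
V = nRT/P = 0.02294 × 62.36 × 1046.15 / 2490 = 0.6010 L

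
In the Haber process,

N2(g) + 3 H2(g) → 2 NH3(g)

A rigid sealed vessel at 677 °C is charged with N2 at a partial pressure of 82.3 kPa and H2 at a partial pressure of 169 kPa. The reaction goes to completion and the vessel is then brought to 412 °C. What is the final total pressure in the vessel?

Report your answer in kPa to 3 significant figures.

100 kPa

At constant V, partial pressures at 677 °C are proportional to moles, so apply stoichiometry directly to pressures.
P(H2) required for 82.3 kPa of N2 = (3/1) × 82.3 = 246.9 kPa; available 169 kPa, so H2 is limiting.
P(N2) remaining = 82.3 − (1/3) × 169 = 25.97 kPa
P(gaseous products) = (2)/3 × 169 = 112.7 kPa
P_total at 677 °C = 25.97 + 112.7 = 138.7 kPa
Scaling to 412 °C: P = 138.7 × 685.15/950.15 = 100.0 kPa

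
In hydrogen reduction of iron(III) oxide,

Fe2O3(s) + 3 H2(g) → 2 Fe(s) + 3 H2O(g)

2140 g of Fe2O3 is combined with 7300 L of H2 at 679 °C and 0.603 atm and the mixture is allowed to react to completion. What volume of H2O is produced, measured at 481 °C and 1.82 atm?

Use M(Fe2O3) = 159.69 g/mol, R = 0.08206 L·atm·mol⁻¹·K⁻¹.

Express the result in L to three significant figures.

n(Fe2O3) = 2140 / 159.69 = 13.40 mol
n(H2) = PV/RT = (0.603 × 7300) / (0.08206 × 952.15) = 56.34 mol
For 13.40 mol Fe2O3, stoichiometry requires (3/1) × 13.40 = 40.20 mol H2; 56.34 mol is available, so Fe2O3 is limiting.
n(H2O) = (3/1) × 13.40 = 40.20 mol
V(H2O) = nRT/P = 40.20 × 0.08206 × 754.15 / 1.82 = 1367 L

1370 L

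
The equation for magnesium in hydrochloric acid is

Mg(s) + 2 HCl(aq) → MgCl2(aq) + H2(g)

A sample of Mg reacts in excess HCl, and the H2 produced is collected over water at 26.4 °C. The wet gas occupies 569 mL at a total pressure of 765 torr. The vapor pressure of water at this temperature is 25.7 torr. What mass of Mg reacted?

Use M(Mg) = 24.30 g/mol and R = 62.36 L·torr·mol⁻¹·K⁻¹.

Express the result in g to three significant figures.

0.547 g

P(H2) = 765 − 25.7 = 739.3 torr
n(H2) = PV/RT = (739.3 × 0.5690) / (62.36 × 299.55) = 0.02252 mol
n(Mg) = (1/1) × 0.02252 = 0.02252 mol
m(Mg) = 0.02252 × 24.30 = 0.5472 g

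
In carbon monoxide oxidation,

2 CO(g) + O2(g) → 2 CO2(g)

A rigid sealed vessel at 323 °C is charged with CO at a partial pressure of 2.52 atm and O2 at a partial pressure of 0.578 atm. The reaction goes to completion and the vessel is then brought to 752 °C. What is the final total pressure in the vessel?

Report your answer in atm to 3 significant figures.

With V and T fixed, P_i ∝ n_i, so the mole ratios apply directly to partial pressures at 323 °C.
P(O2) required for 2.52 atm of CO = (1/2) × 2.52 = 1.260 atm; available 0.578 atm, so O2 is limiting.
P(CO) remaining = 2.52 − (2/1) × 0.578 = 1.364 atm
P(gaseous products) = (2)/1 × 0.578 = 1.156 atm
P_total at 323 °C = 1.364 + 1.156 = 2.520 atm
Scaling to 752 °C: P = 2.520 × 1025.15/596.15 = 4.333 atm

4.33 atm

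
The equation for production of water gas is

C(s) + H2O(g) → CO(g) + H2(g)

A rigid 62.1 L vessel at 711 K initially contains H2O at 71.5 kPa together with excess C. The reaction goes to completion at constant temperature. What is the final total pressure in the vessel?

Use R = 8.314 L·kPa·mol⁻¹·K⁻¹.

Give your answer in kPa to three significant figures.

143 kPa

At constant T and V, P ∝ n(gas): 1 mol gas → 2 mol gas.
P_final = (2/1) × 71.5 = 143.0 kPa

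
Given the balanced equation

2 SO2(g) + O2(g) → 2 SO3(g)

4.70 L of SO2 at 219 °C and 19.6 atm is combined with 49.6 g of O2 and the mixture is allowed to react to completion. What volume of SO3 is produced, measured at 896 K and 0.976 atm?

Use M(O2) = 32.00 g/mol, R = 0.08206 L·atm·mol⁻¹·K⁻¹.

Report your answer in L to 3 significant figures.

n(SO2) = PV/RT = (19.6 × 4.70) / (0.08206 × 492.15) = 2.281 mol
n(O2) = 49.6 / 32.00 = 1.550 mol
For 2.281 mol SO2, stoichiometry requires (1/2) × 2.281 = 1.141 mol O2; 1.550 mol is available, so SO2 is limiting.
n(SO3) = (2/2) × 2.281 = 2.281 mol
V(SO3) = nRT/P = 2.281 × 0.08206 × 896 / 0.976 = 171.8 L

172 L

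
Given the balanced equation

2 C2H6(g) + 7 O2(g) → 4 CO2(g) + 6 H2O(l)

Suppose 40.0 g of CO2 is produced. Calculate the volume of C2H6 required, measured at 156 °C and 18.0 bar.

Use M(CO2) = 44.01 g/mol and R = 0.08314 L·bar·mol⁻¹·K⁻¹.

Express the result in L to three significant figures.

0.901 L

n(CO2) = 40.00 / 44.01 = 0.9089 mol
n(C2H6) = (2/4) × 0.9089 = 0.4545 mol
V = nRT/P = 0.4545 × 0.08314 × 429.15 / 18.0 = 0.9009 L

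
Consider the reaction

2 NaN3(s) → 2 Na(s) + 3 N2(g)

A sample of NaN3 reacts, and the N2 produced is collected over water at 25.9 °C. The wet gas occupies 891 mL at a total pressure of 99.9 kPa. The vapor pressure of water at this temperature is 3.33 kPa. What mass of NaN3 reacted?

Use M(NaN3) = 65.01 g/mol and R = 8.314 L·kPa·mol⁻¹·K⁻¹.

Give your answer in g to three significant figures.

P(N2) = 99.9 − 3.33 = 96.57 kPa
n(N2) = PV/RT = (96.57 × 0.8910) / (8.314 × 299.05) = 0.03461 mol
n(NaN3) = (2/3) × 0.03461 = 0.02307 mol
m(NaN3) = 0.02307 × 65.01 = 1.500 g

1.50 g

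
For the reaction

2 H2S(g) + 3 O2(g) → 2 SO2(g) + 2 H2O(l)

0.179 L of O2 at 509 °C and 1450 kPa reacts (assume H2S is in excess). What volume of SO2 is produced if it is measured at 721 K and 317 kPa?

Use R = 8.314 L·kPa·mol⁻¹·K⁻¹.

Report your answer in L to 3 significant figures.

n(O2) = PV/RT = (1450 × 0.179) / (8.314 × 782.15) = 0.03991 mol
n(SO2) = (2/3) × 0.03991 = 0.02661 mol
V = nRT/P = 0.02661 × 8.314 × 721 / 317 = 0.5032 L

0.503 L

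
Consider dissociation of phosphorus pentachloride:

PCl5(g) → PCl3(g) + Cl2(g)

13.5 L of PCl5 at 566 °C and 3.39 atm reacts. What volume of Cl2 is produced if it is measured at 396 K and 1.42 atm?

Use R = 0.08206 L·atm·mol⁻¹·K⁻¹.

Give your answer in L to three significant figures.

15.2 L

n(PCl5) = PV/RT = (3.39 × 13.5) / (0.08206 × 839.15) = 0.6646 mol
n(Cl2) = (1/1) × 0.6646 = 0.6646 mol
V = nRT/P = 0.6646 × 0.08206 × 396 / 1.42 = 15.21 L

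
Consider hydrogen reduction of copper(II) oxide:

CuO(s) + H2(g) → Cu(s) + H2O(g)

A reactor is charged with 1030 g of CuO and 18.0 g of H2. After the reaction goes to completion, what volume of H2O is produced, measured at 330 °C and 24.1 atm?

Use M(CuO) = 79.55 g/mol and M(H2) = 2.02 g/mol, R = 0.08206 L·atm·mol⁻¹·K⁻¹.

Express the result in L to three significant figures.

n(CuO) = 1030 / 79.55 = 12.95 mol
n(H2) = 18.0 / 2.02 = 8.911 mol
For 12.95 mol CuO, stoichiometry requires (1/1) × 12.95 = 12.95 mol H2; 8.911 mol is available, so H2 is limiting.
n(H2O) = (1/1) × 8.911 = 8.911 mol
V(H2O) = nRT/P = 8.911 × 0.08206 × 603.15 / 24.1 = 18.30 L

18.3 L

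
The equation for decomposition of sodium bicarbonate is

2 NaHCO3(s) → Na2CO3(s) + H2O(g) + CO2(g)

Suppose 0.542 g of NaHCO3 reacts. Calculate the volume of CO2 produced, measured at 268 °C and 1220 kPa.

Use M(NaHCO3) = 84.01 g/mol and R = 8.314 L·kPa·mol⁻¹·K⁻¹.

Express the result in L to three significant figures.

n(NaHCO3) = 0.5420 / 84.01 = 0.006452 mol
n(CO2) = (1/2) × 0.006452 = 0.003226 mol
V = nRT/P = 0.003226 × 8.314 × 541.15 / 1220 = 0.01190 L

0.0119 L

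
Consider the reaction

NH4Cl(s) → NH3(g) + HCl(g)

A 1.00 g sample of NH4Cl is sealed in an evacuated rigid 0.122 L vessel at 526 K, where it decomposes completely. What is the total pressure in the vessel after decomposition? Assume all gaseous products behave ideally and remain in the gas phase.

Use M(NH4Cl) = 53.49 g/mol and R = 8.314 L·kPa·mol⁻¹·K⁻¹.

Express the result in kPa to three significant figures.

n(NH4Cl) = 1.00 / 53.49 = 0.01870 mol
n(gas produced) = (2/1) × 0.01870 = 0.03740 mol
P = nRT/V = 0.03740 × 8.314 × 526 / 0.122 = 1341 kPa

1340 kPa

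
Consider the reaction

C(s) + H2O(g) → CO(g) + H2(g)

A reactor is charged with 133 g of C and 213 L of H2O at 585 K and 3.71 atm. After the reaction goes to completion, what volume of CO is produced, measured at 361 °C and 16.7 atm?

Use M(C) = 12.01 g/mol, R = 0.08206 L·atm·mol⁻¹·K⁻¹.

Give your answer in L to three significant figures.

n(C) = 133 / 12.01 = 11.07 mol
n(H2O) = PV/RT = (3.71 × 213) / (0.08206 × 585) = 16.46 mol
For 11.07 mol C, stoichiometry requires (1/1) × 11.07 = 11.07 mol H2O; 16.46 mol is available, so C is limiting.
n(CO) = (1/1) × 11.07 = 11.07 mol
V(CO) = nRT/P = 11.07 × 0.08206 × 634.15 / 16.7 = 34.49 L

34.5 L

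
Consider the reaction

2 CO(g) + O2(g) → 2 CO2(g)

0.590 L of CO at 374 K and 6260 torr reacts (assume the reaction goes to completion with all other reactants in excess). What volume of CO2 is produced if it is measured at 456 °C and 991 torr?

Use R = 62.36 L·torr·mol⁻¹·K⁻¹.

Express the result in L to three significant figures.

7.27 L

n(CO) = PV/RT = (6260 × 0.590) / (62.36 × 374) = 0.1584 mol
n(CO2) = (2/2) × 0.1584 = 0.1584 mol
V = nRT/P = 0.1584 × 62.36 × 729.15 / 991 = 7.268 L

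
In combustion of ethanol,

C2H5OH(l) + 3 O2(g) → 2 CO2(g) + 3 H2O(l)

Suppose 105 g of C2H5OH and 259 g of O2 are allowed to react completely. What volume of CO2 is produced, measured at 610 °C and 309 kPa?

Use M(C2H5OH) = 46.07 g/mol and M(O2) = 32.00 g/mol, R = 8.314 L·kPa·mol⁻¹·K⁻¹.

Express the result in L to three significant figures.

108 L

n(C2H5OH) = 105 / 46.07 = 2.279 mol
n(O2) = 259 / 32.00 = 8.094 mol
For 2.279 mol C2H5OH, stoichiometry requires (3/1) × 2.279 = 6.837 mol O2; 8.094 mol is available, so C2H5OH is limiting.
n(CO2) = (2/1) × 2.279 = 4.558 mol
V(CO2) = nRT/P = 4.558 × 8.314 × 883.15 / 309 = 108.3 L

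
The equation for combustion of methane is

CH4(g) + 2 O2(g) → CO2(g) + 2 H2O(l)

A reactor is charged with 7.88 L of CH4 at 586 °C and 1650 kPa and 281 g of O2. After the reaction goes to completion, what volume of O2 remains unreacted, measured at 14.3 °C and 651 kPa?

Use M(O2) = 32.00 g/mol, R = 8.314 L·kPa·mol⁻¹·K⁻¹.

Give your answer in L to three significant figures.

18.9 L

n(CH4) = PV/RT = (1650 × 7.88) / (8.314 × 859.15) = 1.820 mol
n(O2) = 281 / 32.00 = 8.781 mol
For 1.820 mol CH4, stoichiometry requires (2/1) × 1.820 = 3.640 mol O2; 8.781 mol is available, so CH4 is limiting.
n(O2) consumed = (2/1) × 1.820 = 3.640 mol; remaining = 8.781 − 3.640 = 5.141 mol
V(O2) = nRT/P = 5.141 × 8.314 × 287.45 / 651 = 18.87 L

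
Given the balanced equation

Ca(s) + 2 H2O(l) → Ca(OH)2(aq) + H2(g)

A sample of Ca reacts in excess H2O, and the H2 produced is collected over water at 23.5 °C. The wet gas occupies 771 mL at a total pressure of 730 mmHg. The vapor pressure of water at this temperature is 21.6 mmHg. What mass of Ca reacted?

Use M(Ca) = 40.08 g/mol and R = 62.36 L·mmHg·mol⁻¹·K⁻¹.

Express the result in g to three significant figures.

P(H2) = 730 − 21.6 = 708.4 mmHg
n(H2) = PV/RT = (708.4 × 0.7710) / (62.36 × 296.65) = 0.02952 mol
n(Ca) = (1/1) × 0.02952 = 0.02952 mol
m(Ca) = 0.02952 × 40.08 = 1.183 g

1.18 g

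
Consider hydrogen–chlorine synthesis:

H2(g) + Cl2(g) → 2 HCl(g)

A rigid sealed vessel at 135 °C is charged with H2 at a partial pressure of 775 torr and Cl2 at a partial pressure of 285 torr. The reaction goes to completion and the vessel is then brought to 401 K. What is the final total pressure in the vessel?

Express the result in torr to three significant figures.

Because the vessel is rigid and T is held at 135 °C, work the stoichiometry in partial pressures (P_i = n_iRT/V).
P(Cl2) required for 775 torr of H2 = (1/1) × 775 = 775.0 torr; available 285 torr, so Cl2 is limiting.
P(H2) remaining = 775 − (1/1) × 285 = 490.0 torr
P(gaseous products) = (2)/1 × 285 = 570.0 torr
P_total at 135 °C = 490.0 + 570.0 = 1060 torr
Scaling to 401 K: P = 1060 × 401/408.15 = 1041 torr

1040 torr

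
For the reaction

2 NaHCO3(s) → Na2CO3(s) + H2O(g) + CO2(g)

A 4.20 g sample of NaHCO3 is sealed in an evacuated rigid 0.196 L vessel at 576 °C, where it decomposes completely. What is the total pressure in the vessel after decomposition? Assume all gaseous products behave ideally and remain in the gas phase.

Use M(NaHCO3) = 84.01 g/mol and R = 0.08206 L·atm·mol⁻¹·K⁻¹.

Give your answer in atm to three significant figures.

n(NaHCO3) = 4.20 / 84.01 = 0.04999 mol
n(gas produced) = (2/2) × 0.04999 = 0.04999 mol
P = nRT/V = 0.04999 × 0.08206 × 849.15 / 0.196 = 17.77 atm

17.8 atm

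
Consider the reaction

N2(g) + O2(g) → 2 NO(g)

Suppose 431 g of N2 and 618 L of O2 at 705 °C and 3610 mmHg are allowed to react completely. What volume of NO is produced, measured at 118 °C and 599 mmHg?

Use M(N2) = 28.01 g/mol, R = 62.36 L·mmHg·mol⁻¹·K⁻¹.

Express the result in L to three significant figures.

n(N2) = 431 / 28.01 = 15.39 mol
n(O2) = PV/RT = (3610 × 618) / (62.36 × 978.15) = 36.57 mol
For 15.39 mol N2, stoichiometry requires (1/1) × 15.39 = 15.39 mol O2; 36.57 mol is available, so N2 is limiting.
n(NO) = (2/1) × 15.39 = 30.78 mol
V(NO) = nRT/P = 30.78 × 62.36 × 391.15 / 599 = 1253 L

1250 L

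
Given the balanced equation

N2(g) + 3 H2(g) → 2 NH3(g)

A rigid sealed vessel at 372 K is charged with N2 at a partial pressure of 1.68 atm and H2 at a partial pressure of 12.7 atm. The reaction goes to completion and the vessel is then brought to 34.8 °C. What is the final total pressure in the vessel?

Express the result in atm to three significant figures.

9.12 atm

With V and T fixed, P_i ∝ n_i, so the mole ratios apply directly to partial pressures at 372 K.
P(H2) required for 1.68 atm of N2 = (3/1) × 1.68 = 5.040 atm; available 12.7 atm, so N2 is limiting.
P(H2) remaining = 12.7 − (3/1) × 1.68 = 7.660 atm
P(gaseous products) = (2)/1 × 1.68 = 3.360 atm
P_total at 372 K = 7.660 + 3.360 = 11.02 atm
Scaling to 34.8 °C: P = 11.02 × 307.95/372 = 9.123 atm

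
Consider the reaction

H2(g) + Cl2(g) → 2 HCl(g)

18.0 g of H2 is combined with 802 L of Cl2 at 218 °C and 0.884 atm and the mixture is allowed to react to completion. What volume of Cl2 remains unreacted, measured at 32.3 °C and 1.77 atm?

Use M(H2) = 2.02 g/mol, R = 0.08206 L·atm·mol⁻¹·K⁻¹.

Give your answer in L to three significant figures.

n(H2) = 18.0 / 2.02 = 8.911 mol
n(Cl2) = PV/RT = (0.884 × 802) / (0.08206 × 491.15) = 17.59 mol
For 8.911 mol H2, stoichiometry requires (1/1) × 8.911 = 8.911 mol Cl2; 17.59 mol is available, so H2 is limiting.
n(Cl2) consumed = (1/1) × 8.911 = 8.911 mol; remaining = 17.59 − 8.911 = 8.679 mol
V(Cl2) = nRT/P = 8.679 × 0.08206 × 305.45 / 1.77 = 122.9 L

123 L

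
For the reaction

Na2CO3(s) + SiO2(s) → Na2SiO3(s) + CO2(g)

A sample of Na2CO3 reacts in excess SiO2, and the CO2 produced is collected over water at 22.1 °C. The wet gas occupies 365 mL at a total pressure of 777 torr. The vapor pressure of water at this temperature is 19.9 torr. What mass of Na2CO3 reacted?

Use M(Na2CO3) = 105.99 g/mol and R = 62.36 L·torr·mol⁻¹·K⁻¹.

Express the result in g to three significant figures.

P(CO2) = 777 − 19.9 = 757.1 torr
n(CO2) = PV/RT = (757.1 × 0.3650) / (62.36 × 295.25) = 0.01501 mol
n(Na2CO3) = (1/1) × 0.01501 = 0.01501 mol
m(Na2CO3) = 0.01501 × 105.99 = 1.591 g

1.59 g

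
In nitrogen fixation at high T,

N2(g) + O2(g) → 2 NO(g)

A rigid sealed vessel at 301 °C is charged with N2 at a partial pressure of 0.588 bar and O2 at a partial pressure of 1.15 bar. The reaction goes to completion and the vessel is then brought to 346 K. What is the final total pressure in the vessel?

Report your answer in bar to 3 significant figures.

1.05 bar

Because the vessel is rigid and T is held at 301 °C, work the stoichiometry in partial pressures (P_i = n_iRT/V).
P(O2) required for 0.588 bar of N2 = (1/1) × 0.588 = 0.5880 bar; available 1.15 bar, so N2 is limiting.
P(O2) remaining = 1.15 − (1/1) × 0.588 = 0.5620 bar
P(gaseous products) = (2)/1 × 0.588 = 1.176 bar
P_total at 301 °C = 0.5620 + 1.176 = 1.738 bar
Scaling to 346 K: P = 1.738 × 346/574.15 = 1.047 bar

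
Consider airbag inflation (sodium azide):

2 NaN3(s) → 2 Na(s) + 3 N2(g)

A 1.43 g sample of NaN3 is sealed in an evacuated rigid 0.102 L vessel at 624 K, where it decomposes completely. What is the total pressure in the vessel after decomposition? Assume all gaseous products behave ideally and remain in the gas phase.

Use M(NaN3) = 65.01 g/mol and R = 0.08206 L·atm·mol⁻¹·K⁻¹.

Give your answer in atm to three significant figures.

n(NaN3) = 1.43 / 65.01 = 0.02200 mol
n(gas produced) = (3/2) × 0.02200 = 0.03300 mol
P = nRT/V = 0.03300 × 0.08206 × 624 / 0.102 = 16.57 atm

16.6 atm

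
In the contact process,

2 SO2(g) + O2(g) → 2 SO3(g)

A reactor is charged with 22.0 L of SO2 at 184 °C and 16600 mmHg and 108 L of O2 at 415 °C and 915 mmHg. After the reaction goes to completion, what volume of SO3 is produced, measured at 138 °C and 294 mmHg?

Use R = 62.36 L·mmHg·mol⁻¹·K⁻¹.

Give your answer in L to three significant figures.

n(SO2) = PV/RT = (16600 × 22.0) / (62.36 × 457.15) = 12.81 mol
n(O2) = PV/RT = (915 × 108) / (62.36 × 688.15) = 2.303 mol
For 12.81 mol SO2, stoichiometry requires (1/2) × 12.81 = 6.405 mol O2; 2.303 mol is available, so O2 is limiting.
n(SO3) = (2/1) × 2.303 = 4.606 mol
V(SO3) = nRT/P = 4.606 × 62.36 × 411.15 / 294 = 401.7 L

402 L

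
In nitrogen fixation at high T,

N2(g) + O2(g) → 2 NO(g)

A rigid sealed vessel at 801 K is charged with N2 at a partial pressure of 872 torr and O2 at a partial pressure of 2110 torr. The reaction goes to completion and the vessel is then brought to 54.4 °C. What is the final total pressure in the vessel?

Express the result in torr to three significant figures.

1220 torr

With V and T fixed, P_i ∝ n_i, so the mole ratios apply directly to partial pressures at 801 K.
P(O2) required for 872 torr of N2 = (1/1) × 872 = 872.0 torr; available 2110 torr, so N2 is limiting.
P(O2) remaining = 2110 − (1/1) × 872 = 1238 torr
P(gaseous products) = (2)/1 × 872 = 1744 torr
P_total at 801 K = 1238 + 1744 = 2982 torr
Scaling to 54.4 °C: P = 2982 × 327.55/801 = 1219 torr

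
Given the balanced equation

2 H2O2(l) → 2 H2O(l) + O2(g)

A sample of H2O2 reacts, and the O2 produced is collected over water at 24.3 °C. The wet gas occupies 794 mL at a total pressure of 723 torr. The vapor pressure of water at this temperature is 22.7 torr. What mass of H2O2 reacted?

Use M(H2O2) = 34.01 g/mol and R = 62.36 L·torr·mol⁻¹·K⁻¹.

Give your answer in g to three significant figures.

P(O2) = 723 − 22.7 = 700.3 torr
n(O2) = PV/RT = (700.3 × 0.7940) / (62.36 × 297.45) = 0.02998 mol
n(H2O2) = (2/1) × 0.02998 = 0.05996 mol
m(H2O2) = 0.05996 × 34.01 = 2.039 g

2.04 g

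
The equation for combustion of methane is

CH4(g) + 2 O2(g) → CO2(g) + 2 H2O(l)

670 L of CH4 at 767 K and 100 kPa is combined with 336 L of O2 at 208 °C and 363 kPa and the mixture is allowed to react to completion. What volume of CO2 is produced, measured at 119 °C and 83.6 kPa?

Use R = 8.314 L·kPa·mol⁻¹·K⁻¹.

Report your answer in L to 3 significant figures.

n(CH4) = PV/RT = (100 × 670) / (8.314 × 767) = 10.51 mol
n(O2) = PV/RT = (363 × 336) / (8.314 × 481.15) = 30.49 mol
For 10.51 mol CH4, stoichiometry requires (2/1) × 10.51 = 21.02 mol O2; 30.49 mol is available, so CH4 is limiting.
n(CO2) = (1/1) × 10.51 = 10.51 mol
V(CO2) = nRT/P = 10.51 × 8.314 × 392.15 / 83.6 = 409.9 L

410 L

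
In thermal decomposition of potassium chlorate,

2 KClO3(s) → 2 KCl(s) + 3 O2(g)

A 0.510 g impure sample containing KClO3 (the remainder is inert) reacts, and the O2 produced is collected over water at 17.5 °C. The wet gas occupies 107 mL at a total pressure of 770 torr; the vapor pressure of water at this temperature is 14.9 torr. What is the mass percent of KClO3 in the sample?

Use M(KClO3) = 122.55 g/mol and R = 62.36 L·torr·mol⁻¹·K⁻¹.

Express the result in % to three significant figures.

P(O2) = 770 − 14.9 = 755.1 torr
n(O2) = PV/RT = (755.1 × 0.1070) / (62.36 × 290.65) = 0.004458 mol
n(KClO3) = (2/3) × 0.004458 = 0.002972 mol
m(KClO3) = 0.002972 × 122.55 = 0.3642 g
%KClO3 = 0.3642 / 0.510 × 100 = 71.41%

71.4 %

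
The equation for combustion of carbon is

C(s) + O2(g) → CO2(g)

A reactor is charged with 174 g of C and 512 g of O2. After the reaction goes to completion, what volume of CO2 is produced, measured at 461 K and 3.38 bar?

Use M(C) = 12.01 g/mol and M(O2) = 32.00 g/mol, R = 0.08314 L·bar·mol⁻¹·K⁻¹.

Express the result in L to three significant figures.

164 L

n(C) = 174 / 12.01 = 14.49 mol
n(O2) = 512 / 32.00 = 16.00 mol
For 14.49 mol C, stoichiometry requires (1/1) × 14.49 = 14.49 mol O2; 16.00 mol is available, so C is limiting.
n(CO2) = (1/1) × 14.49 = 14.49 mol
V(CO2) = nRT/P = 14.49 × 0.08314 × 461 / 3.38 = 164.3 L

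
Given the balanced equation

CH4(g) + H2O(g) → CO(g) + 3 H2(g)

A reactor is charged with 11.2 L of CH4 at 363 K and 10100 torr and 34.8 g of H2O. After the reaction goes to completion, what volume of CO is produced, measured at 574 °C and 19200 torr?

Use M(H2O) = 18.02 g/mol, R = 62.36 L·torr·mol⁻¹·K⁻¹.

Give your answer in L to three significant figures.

5.31 L

n(CH4) = PV/RT = (10100 × 11.2) / (62.36 × 363) = 4.997 mol
n(H2O) = 34.8 / 18.02 = 1.931 mol
For 4.997 mol CH4, stoichiometry requires (1/1) × 4.997 = 4.997 mol H2O; 1.931 mol is available, so H2O is limiting.
n(CO) = (1/1) × 1.931 = 1.931 mol
V(CO) = nRT/P = 1.931 × 62.36 × 847.15 / 19200 = 5.313 L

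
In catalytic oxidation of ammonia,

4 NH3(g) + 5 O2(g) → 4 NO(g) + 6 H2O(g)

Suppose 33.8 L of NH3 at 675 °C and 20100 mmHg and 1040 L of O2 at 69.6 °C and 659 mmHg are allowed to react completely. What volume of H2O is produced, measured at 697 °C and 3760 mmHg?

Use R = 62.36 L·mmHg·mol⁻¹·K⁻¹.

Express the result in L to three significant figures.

n(NH3) = PV/RT = (20100 × 33.8) / (62.36 × 948.15) = 11.49 mol
n(O2) = PV/RT = (659 × 1040) / (62.36 × 342.75) = 32.07 mol
For 11.49 mol NH3, stoichiometry requires (5/4) × 11.49 = 14.36 mol O2; 32.07 mol is available, so NH3 is limiting.
n(H2O) = (6/4) × 11.49 = 17.23 mol
V(H2O) = nRT/P = 17.23 × 62.36 × 970.15 / 3760 = 277.2 L

277 L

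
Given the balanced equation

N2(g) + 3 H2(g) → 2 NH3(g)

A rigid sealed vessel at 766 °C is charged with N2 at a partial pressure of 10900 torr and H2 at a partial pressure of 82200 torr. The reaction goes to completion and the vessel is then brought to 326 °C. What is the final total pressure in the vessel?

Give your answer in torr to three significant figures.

At constant V, partial pressures at 766 °C are proportional to moles, so apply stoichiometry directly to pressures.
P(H2) required for 10900 torr of N2 = (3/1) × 10900 = 32700 torr; available 82200 torr, so N2 is limiting.
P(H2) remaining = 82200 − (3/1) × 10900 = 49500 torr
P(gaseous products) = (2)/1 × 10900 = 21800 torr
P_total at 766 °C = 49500 + 21800 = 71300 torr
Scaling to 326 °C: P = 71300 × 599.15/1039.15 = 41110 torr

41100 torr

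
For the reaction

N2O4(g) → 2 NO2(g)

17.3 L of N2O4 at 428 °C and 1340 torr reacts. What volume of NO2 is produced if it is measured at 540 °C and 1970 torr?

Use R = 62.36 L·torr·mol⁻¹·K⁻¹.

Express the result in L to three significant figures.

27.3 L

n(N2O4) = PV/RT = (1340 × 17.3) / (62.36 × 701.15) = 0.5302 mol
n(NO2) = (2/1) × 0.5302 = 1.060 mol
V = nRT/P = 1.060 × 62.36 × 813.15 / 1970 = 27.28 L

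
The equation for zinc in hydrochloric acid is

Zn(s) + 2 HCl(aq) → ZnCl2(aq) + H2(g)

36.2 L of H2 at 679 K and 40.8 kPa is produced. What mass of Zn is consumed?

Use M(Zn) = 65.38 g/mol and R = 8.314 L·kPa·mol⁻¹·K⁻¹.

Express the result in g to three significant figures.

n(H2) = PV/RT = (40.8 × 36.2) / (8.314 × 679) = 0.2616 mol
n(Zn) = (1/1) × 0.2616 = 0.2616 mol
m(Zn) = 0.2616 × 65.38 = 17.10 g

17.1 g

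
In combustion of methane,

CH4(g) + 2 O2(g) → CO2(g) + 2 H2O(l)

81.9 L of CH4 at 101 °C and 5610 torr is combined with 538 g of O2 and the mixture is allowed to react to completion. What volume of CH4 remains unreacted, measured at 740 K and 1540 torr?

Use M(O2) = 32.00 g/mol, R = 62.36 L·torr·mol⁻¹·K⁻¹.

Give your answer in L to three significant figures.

338 L

n(CH4) = PV/RT = (5610 × 81.9) / (62.36 × 374.15) = 19.69 mol
n(O2) = 538 / 32.00 = 16.81 mol
For 19.69 mol CH4, stoichiometry requires (2/1) × 19.69 = 39.38 mol O2; 16.81 mol is available, so O2 is limiting.
n(CH4) consumed = (1/2) × 16.81 = 8.405 mol; remaining = 19.69 − 8.405 = 11.29 mol
V(CH4) = nRT/P = 11.29 × 62.36 × 740 / 1540 = 338.3 L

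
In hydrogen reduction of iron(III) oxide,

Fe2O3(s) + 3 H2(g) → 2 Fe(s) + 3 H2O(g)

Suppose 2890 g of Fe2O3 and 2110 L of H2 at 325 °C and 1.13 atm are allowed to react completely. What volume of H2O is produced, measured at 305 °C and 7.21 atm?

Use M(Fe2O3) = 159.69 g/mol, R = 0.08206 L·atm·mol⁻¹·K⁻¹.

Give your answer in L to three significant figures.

n(Fe2O3) = 2890 / 159.69 = 18.10 mol
n(H2) = PV/RT = (1.13 × 2110) / (0.08206 × 598.15) = 48.58 mol
For 18.10 mol Fe2O3, stoichiometry requires (3/1) × 18.10 = 54.30 mol H2; 48.58 mol is available, so H2 is limiting.
n(H2O) = (3/3) × 48.58 = 48.58 mol
V(H2O) = nRT/P = 48.58 × 0.08206 × 578.15 / 7.21 = 319.7 L

320 L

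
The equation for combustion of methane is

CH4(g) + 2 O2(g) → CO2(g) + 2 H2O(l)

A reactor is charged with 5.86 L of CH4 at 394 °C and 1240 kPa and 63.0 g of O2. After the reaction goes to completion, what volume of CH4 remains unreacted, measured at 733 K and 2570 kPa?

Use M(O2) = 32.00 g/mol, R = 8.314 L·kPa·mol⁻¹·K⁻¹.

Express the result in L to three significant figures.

n(CH4) = PV/RT = (1240 × 5.86) / (8.314 × 667.15) = 1.310 mol
n(O2) = 63.0 / 32.00 = 1.969 mol
For 1.310 mol CH4, stoichiometry requires (2/1) × 1.310 = 2.620 mol O2; 1.969 mol is available, so O2 is limiting.
n(CH4) consumed = (1/2) × 1.969 = 0.9845 mol; remaining = 1.310 − 0.9845 = 0.3255 mol
V(CH4) = nRT/P = 0.3255 × 8.314 × 733 / 2570 = 0.7718 L

0.772 L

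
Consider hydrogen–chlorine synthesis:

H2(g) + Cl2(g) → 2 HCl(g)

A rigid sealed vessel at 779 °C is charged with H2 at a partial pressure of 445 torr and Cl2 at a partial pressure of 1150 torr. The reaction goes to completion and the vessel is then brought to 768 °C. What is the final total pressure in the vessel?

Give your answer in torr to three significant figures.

With V and T fixed, P_i ∝ n_i, so the mole ratios apply directly to partial pressures at 779 °C.
P(Cl2) required for 445 torr of H2 = (1/1) × 445 = 445.0 torr; available 1150 torr, so H2 is limiting.
P(Cl2) remaining = 1150 − (1/1) × 445 = 705.0 torr
P(gaseous products) = (2)/1 × 445 = 890.0 torr
P_total at 779 °C = 705.0 + 890.0 = 1595 torr
Scaling to 768 °C: P = 1595 × 1041.15/1052.15 = 1578 torr

1580 torr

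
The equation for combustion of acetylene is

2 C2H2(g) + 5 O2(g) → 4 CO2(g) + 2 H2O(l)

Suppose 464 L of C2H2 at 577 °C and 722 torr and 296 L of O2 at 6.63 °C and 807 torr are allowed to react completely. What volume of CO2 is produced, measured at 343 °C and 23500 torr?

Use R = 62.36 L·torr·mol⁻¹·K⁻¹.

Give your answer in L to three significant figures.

17.9 L

n(C2H2) = PV/RT = (722 × 464) / (62.36 × 850.15) = 6.319 mol
n(O2) = PV/RT = (807 × 296) / (62.36 × 279.78) = 13.69 mol
For 6.319 mol C2H2, stoichiometry requires (5/2) × 6.319 = 15.80 mol O2; 13.69 mol is available, so O2 is limiting.
n(CO2) = (4/5) × 13.69 = 10.95 mol
V(CO2) = nRT/P = 10.95 × 62.36 × 616.15 / 23500 = 17.90 L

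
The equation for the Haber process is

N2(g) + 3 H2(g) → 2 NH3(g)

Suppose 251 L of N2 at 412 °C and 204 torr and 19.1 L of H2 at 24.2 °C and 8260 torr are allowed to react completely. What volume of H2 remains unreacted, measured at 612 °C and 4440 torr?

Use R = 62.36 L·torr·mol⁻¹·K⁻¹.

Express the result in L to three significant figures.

61.1 L

n(N2) = PV/RT = (204 × 251) / (62.36 × 685.15) = 1.198 mol
n(H2) = PV/RT = (8260 × 19.1) / (62.36 × 297.35) = 8.508 mol
For 1.198 mol N2, stoichiometry requires (3/1) × 1.198 = 3.594 mol H2; 8.508 mol is available, so N2 is limiting.
n(H2) consumed = (3/1) × 1.198 = 3.594 mol; remaining = 8.508 − 3.594 = 4.914 mol
V(H2) = nRT/P = 4.914 × 62.36 × 885.15 / 4440 = 61.09 L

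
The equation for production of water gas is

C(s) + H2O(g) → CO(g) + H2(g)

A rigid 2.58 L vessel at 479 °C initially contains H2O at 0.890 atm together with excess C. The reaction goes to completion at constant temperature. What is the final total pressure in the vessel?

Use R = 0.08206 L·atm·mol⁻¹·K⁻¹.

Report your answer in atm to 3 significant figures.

At constant T and V, P ∝ n(gas): 1 mol gas → 2 mol gas.
P_final = (2/1) × 0.890 = 1.780 atm

1.78 atm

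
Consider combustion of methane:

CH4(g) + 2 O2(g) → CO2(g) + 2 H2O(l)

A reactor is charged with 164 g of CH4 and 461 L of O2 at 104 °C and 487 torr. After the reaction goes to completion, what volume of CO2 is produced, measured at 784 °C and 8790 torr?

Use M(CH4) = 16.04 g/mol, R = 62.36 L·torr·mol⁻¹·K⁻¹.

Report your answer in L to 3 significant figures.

n(CH4) = 164 / 16.04 = 10.22 mol
n(O2) = PV/RT = (487 × 461) / (62.36 × 377.15) = 9.546 mol
For 10.22 mol CH4, stoichiometry requires (2/1) × 10.22 = 20.44 mol O2; 9.546 mol is available, so O2 is limiting.
n(CO2) = (1/2) × 9.546 = 4.773 mol
V(CO2) = nRT/P = 4.773 × 62.36 × 1057.15 / 8790 = 35.80 L

35.8 L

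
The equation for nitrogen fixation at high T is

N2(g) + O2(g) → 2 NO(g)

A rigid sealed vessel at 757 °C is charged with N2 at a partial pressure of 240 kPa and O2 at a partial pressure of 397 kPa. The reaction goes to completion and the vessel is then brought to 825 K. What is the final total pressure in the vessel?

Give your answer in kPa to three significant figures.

Because the vessel is rigid and T is held at 757 °C, work the stoichiometry in partial pressures (P_i = n_iRT/V).
P(O2) required for 240 kPa of N2 = (1/1) × 240 = 240.0 kPa; available 397 kPa, so N2 is limiting.
P(O2) remaining = 397 − (1/1) × 240 = 157.0 kPa
P(gaseous products) = (2)/1 × 240 = 480.0 kPa
P_total at 757 °C = 157.0 + 480.0 = 637.0 kPa
Scaling to 825 K: P = 637.0 × 825/1030.15 = 510.1 kPa

510 kPa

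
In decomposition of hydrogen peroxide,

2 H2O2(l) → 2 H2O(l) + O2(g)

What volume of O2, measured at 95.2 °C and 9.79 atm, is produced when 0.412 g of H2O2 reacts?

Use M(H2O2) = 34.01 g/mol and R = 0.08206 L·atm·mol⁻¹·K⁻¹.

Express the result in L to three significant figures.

0.0187 L

n(H2O2) = 0.4120 / 34.01 = 0.01211 mol
n(O2) = (1/2) × 0.01211 = 0.006055 mol
V = nRT/P = 0.006055 × 0.08206 × 368.35 / 9.79 = 0.01869 L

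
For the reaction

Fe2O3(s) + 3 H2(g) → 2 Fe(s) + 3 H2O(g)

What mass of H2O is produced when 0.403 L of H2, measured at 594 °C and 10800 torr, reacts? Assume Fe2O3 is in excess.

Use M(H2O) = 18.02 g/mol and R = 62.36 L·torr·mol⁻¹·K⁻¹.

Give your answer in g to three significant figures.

1.45 g

n(H2) = PV/RT = (10800 × 0.403) / (62.36 × 867.15) = 0.08049 mol
n(H2O) = (3/3) × 0.08049 = 0.08049 mol
m(H2O) = 0.08049 × 18.02 = 1.450 g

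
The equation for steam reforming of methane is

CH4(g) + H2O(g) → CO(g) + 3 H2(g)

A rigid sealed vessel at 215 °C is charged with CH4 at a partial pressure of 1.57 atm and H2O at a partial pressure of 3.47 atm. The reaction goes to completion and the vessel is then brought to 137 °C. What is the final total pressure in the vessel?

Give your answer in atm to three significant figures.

At constant V, partial pressures at 215 °C are proportional to moles, so apply stoichiometry directly to pressures.
P(H2O) required for 1.57 atm of CH4 = (1/1) × 1.57 = 1.570 atm; available 3.47 atm, so CH4 is limiting.
P(H2O) remaining = 3.47 − (1/1) × 1.57 = 1.900 atm
P(gaseous products) = (1+3)/1 × 1.57 = 6.280 atm
P_total at 215 °C = 1.900 + 6.280 = 8.180 atm
Scaling to 137 °C: P = 8.180 × 410.15/488.15 = 6.873 atm

6.87 atm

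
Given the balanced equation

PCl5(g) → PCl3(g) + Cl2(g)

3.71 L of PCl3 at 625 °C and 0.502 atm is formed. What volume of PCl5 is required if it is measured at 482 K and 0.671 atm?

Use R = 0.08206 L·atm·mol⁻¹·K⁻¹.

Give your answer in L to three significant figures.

n(PCl3) = PV/RT = (0.502 × 3.71) / (0.08206 × 898.15) = 0.02527 mol
n(PCl5) = (1/1) × 0.02527 = 0.02527 mol
V = nRT/P = 0.02527 × 0.08206 × 482 / 0.671 = 1.490 L

1.49 L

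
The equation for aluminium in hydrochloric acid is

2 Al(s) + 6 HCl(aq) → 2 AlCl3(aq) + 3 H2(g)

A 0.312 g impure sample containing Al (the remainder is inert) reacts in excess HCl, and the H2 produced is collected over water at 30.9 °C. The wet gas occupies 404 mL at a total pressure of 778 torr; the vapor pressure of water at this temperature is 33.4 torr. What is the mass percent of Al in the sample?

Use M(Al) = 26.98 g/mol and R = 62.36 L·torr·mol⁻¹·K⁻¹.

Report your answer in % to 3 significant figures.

P(H2) = 778 − 33.4 = 744.6 torr
n(H2) = PV/RT = (744.6 × 0.4040) / (62.36 × 304.05) = 0.01587 mol
n(Al) = (2/3) × 0.01587 = 0.01058 mol
m(Al) = 0.01058 × 26.98 = 0.2854 g
%Al = 0.2854 / 0.312 × 100 = 91.47%

91.5 %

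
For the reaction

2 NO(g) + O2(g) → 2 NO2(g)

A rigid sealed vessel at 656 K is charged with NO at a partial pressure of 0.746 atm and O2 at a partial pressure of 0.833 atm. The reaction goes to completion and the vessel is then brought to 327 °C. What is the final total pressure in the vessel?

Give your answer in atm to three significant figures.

At constant V, partial pressures at 656 K are proportional to moles, so apply stoichiometry directly to pressures.
P(O2) required for 0.746 atm of NO = (1/2) × 0.746 = 0.3730 atm; available 0.833 atm, so NO is limiting.
P(O2) remaining = 0.833 − (1/2) × 0.746 = 0.4600 atm
P(gaseous products) = (2)/2 × 0.746 = 0.7460 atm
P_total at 656 K = 0.4600 + 0.7460 = 1.206 atm
Scaling to 327 °C: P = 1.206 × 600.15/656 = 1.103 atm

1.10 atm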